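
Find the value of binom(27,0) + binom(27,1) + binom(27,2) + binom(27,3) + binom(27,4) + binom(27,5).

1 + 27 + 351 + 2925 + 17550 + 80730 = 101584.

101584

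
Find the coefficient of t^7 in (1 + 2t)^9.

4608

The general term is C(9,j)·(1)^j·(2t)^(9-j); the t^7 term has j = 2.
C(9,2) = 36.
Coefficient = C(9,2) · 2^7 = 36 · 128 = 4608.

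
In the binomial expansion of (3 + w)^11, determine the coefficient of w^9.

495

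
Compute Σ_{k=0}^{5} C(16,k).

1 + 16 + 120 + 560 + 1820 + 4368 = 6885.

6885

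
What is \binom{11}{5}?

C(11,5) = (11·10·9·8·7) / 5! = 55440 / 120 = 462.

462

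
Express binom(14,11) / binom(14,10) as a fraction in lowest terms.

4/11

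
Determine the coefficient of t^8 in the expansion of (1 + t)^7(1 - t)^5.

Coefficient of t^8 = Σ_{j} C(7,j)·1^j·C(5,8-j)·(-1)^(8-j) for j from 3 to 7.
= (-35) + 175 + (-210) + 70 + (-5) = -5.

-5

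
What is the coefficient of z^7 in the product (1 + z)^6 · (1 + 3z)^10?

Coefficient of z^7 = Σ_{j} C(6,j)·1^j·C(10,7-j)·3^(7-j) for j from 0 to 6.
= 262440 + 918540 + 918540 + 340200 + 48600 + 2430 + 30 = 2490780.

2490780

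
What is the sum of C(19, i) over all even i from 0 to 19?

Half of (1+1)^19 + (1−1)^19 gives the even-index sum: 2^18 = 262144.

262144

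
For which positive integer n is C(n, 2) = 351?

27

n(n−1)/2 = 351 ⇒ n(n−1) = 702. Since 27·26 = 702, n = 27.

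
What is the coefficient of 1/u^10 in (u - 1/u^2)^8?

General term: C(8,j)·(u)^j·(-1/u^2)^(8-j), with u-exponent 1j − 2(8−j) = 3j − 16.
Set 3j − 16 = -10: j = 2.
C(8,2) = 28; 1^2 = 1; (-1)^6 = 1.
Coefficient = 28 · 1 · 1 = 28.

28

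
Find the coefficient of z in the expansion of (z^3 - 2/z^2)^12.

General term: C(12,j)·(z^3)^j·(-2/z^2)^(12-j), with z-exponent 3j − 2(12−j) = 5j − 24.
Set 5j − 24 = 1: j = 5.
C(12,5) = 792; 1^5 = 1; (-2)^7 = -128.
Coefficient = 792 · 1 · (-128) = -101376.

-101376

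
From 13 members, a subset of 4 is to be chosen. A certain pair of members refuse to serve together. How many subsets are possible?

All 4-subsets: C(13,4) = 715. Those containing both fixed elements: C(11,2) = 55.
715 − 55 = 660.

660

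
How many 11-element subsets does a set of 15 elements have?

1365

C(15,11) = C(15,4) by symmetry.
C(15,4) = (15·14·13·12) / 4! = 32760 / 24 = 1365.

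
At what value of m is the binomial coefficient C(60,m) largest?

C(60,m) is maximized at m = 60/2 = 30.

30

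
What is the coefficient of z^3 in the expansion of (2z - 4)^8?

The general term is C(8,j)·(2z)^j·(-4)^(8-j); the z^3 term has j = 3.
C(8,3) = 56.
Coefficient = C(8,3) · 2^3 · (-4)^5 = 56 · 8 · (-1024) = -458752.

-458752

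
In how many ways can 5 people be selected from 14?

2002

This is C(14,5) = 2002.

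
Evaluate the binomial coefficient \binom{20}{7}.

77520

C(20,7) = (20·19·18·17·16·15·14) / 7! = 390700800 / 5040 = 77520.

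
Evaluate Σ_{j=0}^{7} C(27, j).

1 + 27 + 351 + 2925 + 17550 + 80730 + 296010 + 888030 = 1285624.

1285624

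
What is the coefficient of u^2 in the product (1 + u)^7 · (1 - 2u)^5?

Coefficient of u^2 = Σ_{j} C(7,j)·1^j·C(5,2-j)·(-2)^(2-j) for j from 0 to 2.
= 40 + (-70) + 21 = -9.

-9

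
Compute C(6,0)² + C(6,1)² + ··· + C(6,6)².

924

Σ C(6,j)² is the coefficient of x^6 in (1+x)^6(1+x)^6 = (1+x)^12, i.e. C(12,6) = 924.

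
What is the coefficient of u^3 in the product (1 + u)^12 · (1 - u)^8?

-28

Coefficient of u^3 = Σ_{j} C(12,j)·1^j·C(8,3-j)·(-1)^(3-j) for j from 0 to 3.
= (-56) + 336 + (-528) + 220 = -28.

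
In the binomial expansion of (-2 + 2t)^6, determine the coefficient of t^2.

960

The general term is C(6,j)·(-2)^j·(2t)^(6-j); the t^2 term has j = 4.
C(6,4) = 15.
Coefficient = C(6,4) · (-2)^4 · 2^2 = 15 · 16 · 4 = 960.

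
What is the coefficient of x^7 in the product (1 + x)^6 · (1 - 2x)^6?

Coefficient of x^7 = Σ_{j} C(6,j)·1^j·C(6,7-j)·(-2)^(7-j) for j from 1 to 6.
= 384 + (-2880) + 4800 + (-2400) + 360 + (-12) = 252.

252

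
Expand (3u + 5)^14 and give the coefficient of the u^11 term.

The general term is C(14,j)·(3u)^j·(5)^(14-j); the u^11 term has j = 11.
C(14,11) = 364.
Coefficient = C(14,11) · 3^11 · 5^3 = 364 · 177147 · 125 = 8060188500.

8060188500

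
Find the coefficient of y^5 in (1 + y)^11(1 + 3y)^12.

1070553

Coefficient of y^5 = Σ_{j} C(11,j)·1^j·C(12,5-j)·3^(5-j) for j from 0 to 5.
= 192456 + 441045 + 326700 + 98010 + 11880 + 462 = 1070553.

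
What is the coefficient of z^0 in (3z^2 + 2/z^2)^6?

General term: C(6,j)·(3z^2)^j·(2/z^2)^(6-j), with z-exponent 2j − 2(6−j) = 4j − 12.
Set 4j − 12 = 0: j = 3.
C(6,3) = 20; 3^3 = 27; 2^3 = 8.
Coefficient = 20 · 27 · 8 = 4320.

4320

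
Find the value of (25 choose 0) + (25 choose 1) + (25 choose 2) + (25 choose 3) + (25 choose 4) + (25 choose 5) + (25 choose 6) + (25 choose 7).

726206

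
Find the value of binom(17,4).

2380

C(17,4) = (17·16·15·14) / 4! = 57120 / 24 = 2380.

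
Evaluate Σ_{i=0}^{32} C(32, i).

Setting x = 1 in (1+x)^32 gives Σ C(32,i) = 2^32 = 4294967296.

4294967296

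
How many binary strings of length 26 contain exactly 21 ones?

65780

Choose the 21 positions: C(26,21) = 65780.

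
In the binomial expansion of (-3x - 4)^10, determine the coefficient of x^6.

The general term is C(10,j)·(-3x)^j·(-4)^(10-j); the x^6 term has j = 6.
C(10,6) = 210.
Coefficient = C(10,6) · (-3)^6 · (-4)^4 = 210 · 729 · 256 = 39191040.

39191040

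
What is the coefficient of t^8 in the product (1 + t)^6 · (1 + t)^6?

495

Coefficient of t^8 = Σ_{j} C(6,j)·C(6,8-j) for j from 2 to 6.
= 15 + 120 + 225 + 120 + 15 = 495.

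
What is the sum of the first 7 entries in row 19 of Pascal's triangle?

43796

1 + 19 + 171 + 969 + 3876 + 11628 + 27132 = 43796.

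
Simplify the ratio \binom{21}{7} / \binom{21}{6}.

15/7

C(n,k+1)/C(n,k) = (n−k)/(k+1) = (21−6)/(6+1) = 15/7.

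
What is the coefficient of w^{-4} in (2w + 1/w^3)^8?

1792

General term: C(8,j)·(2w)^j·(1/w^3)^(8-j), with w-exponent 1j − 3(8−j) = 4j − 24.
Set 4j − 24 = -4: j = 5.
C(8,5) = 56; 2^5 = 32; 1^3 = 1.
Coefficient = 56 · 32 · 1 = 1792.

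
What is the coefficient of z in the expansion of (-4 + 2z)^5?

2560

The general term is C(5,j)·(-4)^j·(2z)^(5-j); the z^1 term has j = 4.
C(5,4) = 5.
Coefficient = C(5,4) · (-4)^4 · 2^1 = 5 · 256 · 2 = 2560.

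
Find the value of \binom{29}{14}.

77558760

C(29,14) = (29·28·27·26·25·24·23·22·21·20·19·18·17·16) / 14! = 6761440164390912000 / 87178291200 = 77558760.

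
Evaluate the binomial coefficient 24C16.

735471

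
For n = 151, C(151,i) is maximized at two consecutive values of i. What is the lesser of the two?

For odd n = 151, C(151,i) peaks at i = (n−1)/2 and (n+1)/2; the lesser is 75.

75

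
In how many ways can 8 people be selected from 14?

This is C(14,8) = 3003.

3003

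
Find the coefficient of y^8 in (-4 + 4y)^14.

The general term is C(14,j)·(-4)^j·(4y)^(14-j); the y^8 term has j = 6.
C(14,6) = 3003.
Coefficient = C(14,6) · (-4)^6 · 4^8 = 3003 · 4096 · 65536 = 806111674368.

806111674368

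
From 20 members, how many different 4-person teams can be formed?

4845

This is C(20,4) = 4845.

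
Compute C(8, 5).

C(8,5) = C(8,3) by symmetry.
C(8,3) = (8·7·6) / 3! = 336 / 6 = 56.

56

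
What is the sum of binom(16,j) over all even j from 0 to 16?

32768

Half of (1+1)^16 + (1−1)^16 gives the even-index sum: 2^15 = 32768.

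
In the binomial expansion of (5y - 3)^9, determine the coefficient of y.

The general term is C(9,j)·(5y)^j·(-3)^(9-j); the y^1 term has j = 1.
C(9,1) = 9.
Coefficient = C(9,1) · 5^1 · (-3)^8 = 9 · 5 · 6561 = 295245.

295245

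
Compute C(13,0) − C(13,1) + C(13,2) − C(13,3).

-220

The partial alternating sum Σ_{k=0}^{3} (−1)^k C(13,k) = (−1)^3 C(12,3) = -220.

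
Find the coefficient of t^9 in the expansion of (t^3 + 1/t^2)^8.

56

General term: C(8,j)·(t^3)^j·(1/t^2)^(8-j), with t-exponent 3j − 2(8−j) = 5j − 16.
Set 5j − 16 = 9: j = 5.
C(8,5) = 56; 1^5 = 1; 1^3 = 1.
Coefficient = 56 · 1 · 1 = 56.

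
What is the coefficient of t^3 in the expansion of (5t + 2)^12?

14080000

The general term is C(12,j)·(5t)^j·(2)^(12-j); the t^3 term has j = 3.
C(12,3) = 220.
Coefficient = C(12,3) · 5^3 · 2^9 = 220 · 125 · 512 = 14080000.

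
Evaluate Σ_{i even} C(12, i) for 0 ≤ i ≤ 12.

2048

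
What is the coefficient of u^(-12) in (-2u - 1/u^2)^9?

-144

General term: C(9,j)·(-2u)^j·(-1/u^2)^(9-j), with u-exponent 1j − 2(9−j) = 3j − 18.
Set 3j − 18 = -12: j = 2.
C(9,2) = 36; (-2)^2 = 4; (-1)^7 = -1.
Coefficient = 36 · 4 · (-1) = -144.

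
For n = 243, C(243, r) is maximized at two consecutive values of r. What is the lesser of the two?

For odd n = 243, C(243,r) peaks at r = (n−1)/2 and (n+1)/2; the lesser is 121.

121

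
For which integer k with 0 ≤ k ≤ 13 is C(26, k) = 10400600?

C(26,k) increases on 0 ≤ k ≤ 13. C(26,12) = 9657700 and C(26,13) = 10400600, so k = 13.

13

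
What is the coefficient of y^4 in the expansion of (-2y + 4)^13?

2998927360

The general term is C(13,j)·(-2y)^j·(4)^(13-j); the y^4 term has j = 4.
C(13,4) = 715.
Coefficient = C(13,4) · (-2)^4 · 4^9 = 715 · 16 · 262144 = 2998927360.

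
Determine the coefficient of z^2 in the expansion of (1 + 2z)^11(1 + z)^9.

454

Coefficient of z^2 = Σ_{j} C(11,j)·2^j·C(9,2-j)·1^(2-j) for j from 0 to 2.
= 36 + 198 + 220 = 454.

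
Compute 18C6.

18564

C(18,6) = (18·17·16·15·14·13) / 6! = 13366080 / 720 = 18564.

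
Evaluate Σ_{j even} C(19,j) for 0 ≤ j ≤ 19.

262144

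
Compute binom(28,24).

C(28,24) = C(28,4) by symmetry.
C(28,4) = (28·27·26·25) / 4! = 491400 / 24 = 20475.

20475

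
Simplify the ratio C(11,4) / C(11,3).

2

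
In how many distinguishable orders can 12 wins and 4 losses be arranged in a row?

Choose positions for the wins: C(16,12) = 1820.

1820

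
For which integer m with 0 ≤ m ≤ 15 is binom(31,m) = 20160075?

9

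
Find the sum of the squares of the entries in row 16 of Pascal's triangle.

By Vandermonde's identity, Σ C(16,j)² = C(32,16) = 601080390.

601080390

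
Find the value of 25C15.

C(25,15) = C(25,10) by symmetry.
C(25,10) = (25·24·23·22·21·20·19·18·17·16) / 10! = 11861676288000 / 3628800 = 3268760.

3268760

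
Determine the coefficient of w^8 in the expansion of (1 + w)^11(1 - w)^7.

Coefficient of w^8 = Σ_{j} C(11,j)·1^j·C(7,8-j)·(-1)^(8-j) for j from 1 to 8.
= (-11) + 385 + (-3465) + 11550 + (-16170) + 9702 + (-2310) + 165 = -154.

-154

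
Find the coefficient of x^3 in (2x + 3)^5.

720

The general term is C(5,j)·(2x)^j·(3)^(5-j); the x^3 term has j = 3.
C(5,3) = 10.
Coefficient = C(5,3) · 2^3 · 3^2 = 10 · 8 · 9 = 720.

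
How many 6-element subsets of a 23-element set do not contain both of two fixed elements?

All 6-subsets: C(23,6) = 100947. Those containing both fixed elements: C(21,4) = 5985.
100947 − 5985 = 94962.

94962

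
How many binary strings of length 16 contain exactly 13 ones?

Choose the 13 positions: C(16,13) = 560.

560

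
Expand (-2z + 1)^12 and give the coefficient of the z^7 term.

-101376

The general term is C(12,j)·(-2z)^j·(1)^(12-j); the z^7 term has j = 7.
C(12,7) = 792.
Coefficient = C(12,7) · (-2)^7 = 792 · (-128) = -101376.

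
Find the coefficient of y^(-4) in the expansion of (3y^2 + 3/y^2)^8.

367416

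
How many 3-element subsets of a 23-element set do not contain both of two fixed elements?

All 3-subsets: C(23,3) = 1771. Those containing both fixed elements: C(21,1) = 21.
1771 − 21 = 1750.

1750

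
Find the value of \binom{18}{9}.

C(18,9) = (18·17·16·15·14·13·12·11·10) / 9! = 17643225600 / 362880 = 48620.

48620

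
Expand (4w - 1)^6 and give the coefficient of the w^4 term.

The general term is C(6,j)·(4w)^j·(-1)^(6-j); the w^4 term has j = 4.
C(6,4) = 15.
Coefficient = C(6,4) · 4^4 = 15 · 256 = 3840.

3840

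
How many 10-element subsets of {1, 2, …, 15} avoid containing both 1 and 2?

All 10-subsets: C(15,10) = 3003. Those containing both fixed elements: C(13,8) = 1287.
3003 − 1287 = 1716.

1716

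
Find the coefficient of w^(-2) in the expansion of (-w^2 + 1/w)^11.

-165

General term: C(11,j)·(-w^2)^j·(1/w)^(11-j), with w-exponent 2j − 1(11−j) = 3j − 11.
Set 3j − 11 = -2: j = 3.
C(11,3) = 165; (-1)^3 = -1; 1^8 = 1.
Coefficient = 165 · (-1) · 1 = -165.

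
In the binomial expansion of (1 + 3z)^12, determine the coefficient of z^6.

673596

The general term is C(12,j)·(1)^j·(3z)^(12-j); the z^6 term has j = 6.
C(12,6) = 924.
Coefficient = C(12,6) · 3^6 = 924 · 729 = 673596.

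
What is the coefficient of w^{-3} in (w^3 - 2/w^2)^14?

General term: C(14,j)·(w^3)^j·(-2/w^2)^(14-j), with w-exponent 3j − 2(14−j) = 5j − 28.
Set 5j − 28 = -3: j = 5.
C(14,5) = 2002; 1^5 = 1; (-2)^9 = -512.
Coefficient = 2002 · 1 · (-512) = -1025024.

-1025024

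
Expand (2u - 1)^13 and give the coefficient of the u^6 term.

The general term is C(13,j)·(2u)^j·(-1)^(13-j); the u^6 term has j = 6.
C(13,6) = 1716.
Coefficient = C(13,6) · 2^6 · (-1)^7 = 1716 · 64 · (-1) = -109824.

-109824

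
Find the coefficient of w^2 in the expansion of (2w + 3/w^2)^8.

16128

General term: C(8,j)·(2w)^j·(3/w^2)^(8-j), with w-exponent 1j − 2(8−j) = 3j − 16.
Set 3j − 16 = 2: j = 6.
C(8,6) = 28; 2^6 = 64; 3^2 = 9.
Coefficient = 28 · 64 · 9 = 16128.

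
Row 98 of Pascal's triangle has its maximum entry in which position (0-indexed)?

C(98,k) is maximized at k = 98/2 = 49.

49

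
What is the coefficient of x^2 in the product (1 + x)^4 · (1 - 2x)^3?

-6

Coefficient of x^2 = Σ_{j} C(4,j)·1^j·C(3,2-j)·(-2)^(2-j) for j from 0 to 2.
= 12 + (-24) + 6 = -6.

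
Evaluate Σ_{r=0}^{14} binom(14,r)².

40116600

By Vandermonde's identity, Σ C(14,r)² = C(28,14) = 40116600.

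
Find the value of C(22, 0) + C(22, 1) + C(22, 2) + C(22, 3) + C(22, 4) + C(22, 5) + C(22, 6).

1 + 22 + 231 + 1540 + 7315 + 26334 + 74613 = 110056.

110056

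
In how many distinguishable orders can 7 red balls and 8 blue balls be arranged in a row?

Choose positions for the red balls: C(15,7) = 6435.

6435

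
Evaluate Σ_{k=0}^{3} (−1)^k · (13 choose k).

The partial alternating sum Σ_{k=0}^{3} (−1)^k C(13,k) = (−1)^3 C(12,3) = -220.

-220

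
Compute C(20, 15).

C(20,15) = C(20,5) by symmetry.
C(20,5) = (20·19·18·17·16) / 5! = 1860480 / 120 = 15504.

15504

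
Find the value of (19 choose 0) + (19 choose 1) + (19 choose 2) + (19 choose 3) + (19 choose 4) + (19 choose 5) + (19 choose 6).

1 + 19 + 171 + 969 + 3876 + 11628 + 27132 = 43796.

43796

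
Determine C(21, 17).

C(21,17) = C(21,4) by symmetry.
C(21,4) = (21·20·19·18) / 4! = 143640 / 24 = 5985.

5985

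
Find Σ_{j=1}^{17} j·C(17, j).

Since j·C(17,j) = 17·C(16,j−1), the sum is 17·2^16 = 17·65536 = 1114112.

1114112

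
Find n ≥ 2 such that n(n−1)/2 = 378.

28

n(n−1)/2 = 378 ⇒ n(n−1) = 756. Since 28·27 = 756, n = 28.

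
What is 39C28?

C(39,28) = C(39,11) by symmetry.
C(39,11) = (39·38·37·36·35·34·33·32·31·30·29) / 11! = 66902793897139200 / 39916800 = 1676056044.

1676056044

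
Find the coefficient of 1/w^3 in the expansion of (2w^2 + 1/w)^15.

21840

General term: C(15,j)·(2w^2)^j·(1/w)^(15-j), with w-exponent 2j − 1(15−j) = 3j − 15.
Set 3j − 15 = -3: j = 4.
C(15,4) = 1365; 2^4 = 16; 1^11 = 1.
Coefficient = 1365 · 16 · 1 = 21840.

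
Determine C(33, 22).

C(33,22) = C(33,11) by symmetry.
C(33,11) = (33·32·31·30·29·28·27·26·25·24·23) / 11! = 7725366544896000 / 39916800 = 193536720.

193536720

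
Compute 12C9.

220

C(12,9) = C(12,3) by symmetry.
C(12,3) = (12·11·10) / 3! = 1320 / 6 = 220.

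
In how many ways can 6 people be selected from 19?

This is C(19,6) = 27132.

27132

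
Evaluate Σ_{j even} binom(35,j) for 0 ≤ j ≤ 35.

Even-j terms of row 35 sum to 2^34 = 17179869184.

17179869184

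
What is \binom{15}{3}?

455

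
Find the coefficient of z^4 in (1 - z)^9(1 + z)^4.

-29

Coefficient of z^4 = Σ_{j} C(9,j)·(-1)^j·C(4,4-j)·1^(4-j) for j from 0 to 4.
= 1 + (-36) + 216 + (-336) + 126 = -29.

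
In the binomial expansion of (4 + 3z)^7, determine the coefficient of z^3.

241920

The general term is C(7,j)·(4)^j·(3z)^(7-j); the z^3 term has j = 4.
C(7,4) = 35.
Coefficient = C(7,4) · 4^4 · 3^3 = 35 · 256 · 27 = 241920.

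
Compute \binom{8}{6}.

28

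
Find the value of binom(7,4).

C(7,4) = C(7,3) by symmetry.
C(7,3) = (7·6·5) / 3! = 210 / 6 = 35.

35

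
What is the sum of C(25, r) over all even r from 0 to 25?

16777216

Half of (1+1)^25 + (1−1)^25 gives the even-index sum: 2^24 = 16777216.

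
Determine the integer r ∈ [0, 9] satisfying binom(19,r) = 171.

2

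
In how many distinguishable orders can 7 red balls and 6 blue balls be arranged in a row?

1716

Choose positions for the red balls: C(13,7) = 1716.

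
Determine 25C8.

1081575

C(25,8) = (25·24·23·22·21·20·19·18) / 8! = 43609104000 / 40320 = 1081575.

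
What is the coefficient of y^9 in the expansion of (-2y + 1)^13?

The general term is C(13,j)·(-2y)^j·(1)^(13-j); the y^9 term has j = 9.
C(13,9) = 715.
Coefficient = C(13,9) · (-2)^9 = 715 · (-512) = -366080.

-366080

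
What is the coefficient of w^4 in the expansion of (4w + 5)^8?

The general term is C(8,j)·(4w)^j·(5)^(8-j); the w^4 term has j = 4.
C(8,4) = 70.
Coefficient = C(8,4) · 4^4 · 5^4 = 70 · 256 · 625 = 11200000.

11200000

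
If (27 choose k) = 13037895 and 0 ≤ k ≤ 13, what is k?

11

C(27,k) increases on 0 ≤ k ≤ 13. C(27,10) = 8436285 and C(27,11) = 13037895, so k = 11.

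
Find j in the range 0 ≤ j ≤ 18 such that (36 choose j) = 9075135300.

C(36,j) increases on 0 ≤ j ≤ 18. C(36,17) = 8597496600 and C(36,18) = 9075135300, so j = 18.

18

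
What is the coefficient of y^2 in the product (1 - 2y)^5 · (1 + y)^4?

Coefficient of y^2 = Σ_{j} C(5,j)·(-2)^j·C(4,2-j)·1^(2-j) for j from 0 to 2.
= 6 + (-40) + 40 = 6.

6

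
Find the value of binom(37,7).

10295472

C(37,7) = (37·36·35·34·33·32·31) / 7! = 51889178880 / 5040 = 10295472.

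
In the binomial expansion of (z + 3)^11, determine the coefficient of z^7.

26730

The general term is C(11,j)·(z)^j·(3)^(11-j); the z^7 term has j = 7.
C(11,7) = 330.
Coefficient = C(11,7) · 3^4 = 330 · 81 = 26730.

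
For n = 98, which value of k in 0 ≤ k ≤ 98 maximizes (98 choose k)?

49

C(98,k) is maximized at k = 98/2 = 49.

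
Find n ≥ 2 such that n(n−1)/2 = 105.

15

n(n−1)/2 = 105 ⇒ n(n−1) = 210. Since 15·14 = 210, n = 15.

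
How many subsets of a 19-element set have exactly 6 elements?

27132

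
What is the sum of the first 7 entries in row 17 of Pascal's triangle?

21778

1 + 17 + 136 + 680 + 2380 + 6188 + 12376 = 21778.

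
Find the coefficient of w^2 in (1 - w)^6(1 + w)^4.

Coefficient of w^2 = Σ_{j} C(6,j)·(-1)^j·C(4,2-j)·1^(2-j) for j from 0 to 2.
= 6 + (-24) + 15 = -3.

-3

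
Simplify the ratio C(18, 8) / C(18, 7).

11/8

C(n,k+1)/C(n,k) = (n−k)/(k+1) = (18−7)/(7+1) = 11/8.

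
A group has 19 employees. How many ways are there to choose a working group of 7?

This is C(19,7) = 50388.

50388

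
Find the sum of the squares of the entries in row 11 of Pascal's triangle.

Σ C(11,j)² is the coefficient of x^11 in (1+x)^11(1+x)^11 = (1+x)^22, i.e. C(22,11) = 705432.

705432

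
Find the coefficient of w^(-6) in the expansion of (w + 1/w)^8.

8

General term: C(8,j)·(w)^j·(1/w)^(8-j), with w-exponent 1j − 1(8−j) = 2j − 8.
Set 2j − 8 = -6: j = 1.
C(8,1) = 8; 1^1 = 1; 1^7 = 1.
Coefficient = 8 · 1 · 1 = 8.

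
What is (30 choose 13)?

C(30,13) = (30·29·28·27·26·25·24·23·22·21·20·19·18) / 13! = 745747076954880000 / 6227020800 = 119759850.

119759850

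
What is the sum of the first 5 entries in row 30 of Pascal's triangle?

1 + 30 + 435 + 4060 + 27405 = 31931.

31931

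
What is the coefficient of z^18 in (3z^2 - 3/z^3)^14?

435250179

General term: C(14,j)·(3z^2)^j·(-3/z^3)^(14-j), with z-exponent 2j − 3(14−j) = 5j − 42.
Set 5j − 42 = 18: j = 12.
C(14,12) = 91; 3^12 = 531441; (-3)^2 = 9.
Coefficient = 91 · 531441 · 9 = 435250179.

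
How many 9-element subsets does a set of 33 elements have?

C(33,9) = (33·32·31·30·29·28·27·26·25) / 9! = 13995229248000 / 362880 = 38567100.

38567100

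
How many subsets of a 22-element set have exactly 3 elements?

Choose the 3 positions: C(22,3) = 1540.

1540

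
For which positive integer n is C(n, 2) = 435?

30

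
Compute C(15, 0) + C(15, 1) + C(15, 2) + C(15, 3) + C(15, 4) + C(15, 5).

4944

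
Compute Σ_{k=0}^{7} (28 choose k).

1 + 28 + 378 + 3276 + 20475 + 98280 + 376740 + 1184040 = 1683218.

1683218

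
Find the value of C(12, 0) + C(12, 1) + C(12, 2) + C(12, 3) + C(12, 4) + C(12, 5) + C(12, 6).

2510

1 + 12 + 66 + 220 + 495 + 792 + 924 = 2510.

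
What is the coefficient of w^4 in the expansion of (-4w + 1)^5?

The general term is C(5,j)·(-4w)^j·(1)^(5-j); the w^4 term has j = 4.
C(5,4) = 5.
Coefficient = C(5,4) · (-4)^4 = 5 · 256 = 1280.

1280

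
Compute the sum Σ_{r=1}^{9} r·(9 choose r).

2304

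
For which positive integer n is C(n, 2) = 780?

40

n(n−1)/2 = 780 ⇒ n(n−1) = 1560. Since 40·39 = 1560, n = 40.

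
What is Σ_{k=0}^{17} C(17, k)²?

2333606220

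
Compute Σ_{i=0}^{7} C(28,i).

1683218

1 + 28 + 378 + 3276 + 20475 + 98280 + 376740 + 1184040 = 1683218.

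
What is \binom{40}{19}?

131282408400

C(40,19) = (40·39·38·37·36·35·34·33·32·31·30·29·28·27·26·25·24·23·22) / 19! = 15969861751731289590988800000 / 121645100408832000 = 131282408400.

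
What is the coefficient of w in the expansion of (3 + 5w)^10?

984150

The general term is C(10,j)·(3)^j·(5w)^(10-j); the w^1 term has j = 9.
C(10,9) = 10.
Coefficient = C(10,9) · 3^9 · 5^1 = 10 · 19683 · 5 = 984150.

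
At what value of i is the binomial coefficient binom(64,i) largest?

C(64,i) is maximized at i = 64/2 = 32.

32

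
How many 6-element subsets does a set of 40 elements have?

3838380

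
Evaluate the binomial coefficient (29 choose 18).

C(29,18) = C(29,11) by symmetry.
C(29,11) = (29·28·27·26·25·24·23·22·21·20·19) / 11! = 1381013105472000 / 39916800 = 34597290.

34597290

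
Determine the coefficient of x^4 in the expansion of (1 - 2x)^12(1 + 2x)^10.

560

Coefficient of x^4 = Σ_{j} C(12,j)·(-2)^j·C(10,4-j)·2^(4-j) for j from 0 to 4.
= 3360 + (-23040) + 47520 + (-35200) + 7920 = 560.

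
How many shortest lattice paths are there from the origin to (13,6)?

27132

Each path is a sequence of 19 steps with 13 rights: C(19,13) = 27132.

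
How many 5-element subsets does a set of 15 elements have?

3003

C(15,5) = (15·14·13·12·11) / 5! = 360360 / 120 = 3003.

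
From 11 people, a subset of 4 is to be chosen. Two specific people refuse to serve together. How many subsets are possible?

All 4-subsets: C(11,4) = 330. Those containing both fixed elements: C(9,2) = 36.
330 − 36 = 294.

294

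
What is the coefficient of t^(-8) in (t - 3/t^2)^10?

153090

General term: C(10,j)·(t)^j·(-3/t^2)^(10-j), with t-exponent 1j − 2(10−j) = 3j − 20.
Set 3j − 20 = -8: j = 4.
C(10,4) = 210; 1^4 = 1; (-3)^6 = 729.
Coefficient = 210 · 1 · 729 = 153090.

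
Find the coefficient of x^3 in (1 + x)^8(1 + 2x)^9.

Coefficient of x^3 = Σ_{j} C(8,j)·1^j·C(9,3-j)·2^(3-j) for j from 0 to 3.
= 672 + 1152 + 504 + 56 = 2384.

2384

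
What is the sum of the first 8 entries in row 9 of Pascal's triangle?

1 + 9 + 36 + 84 + 126 + 126 + 84 + 36 = 502.

502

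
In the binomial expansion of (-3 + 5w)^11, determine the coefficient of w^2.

The general term is C(11,j)·(-3)^j·(5w)^(11-j); the w^2 term has j = 9.
C(11,9) = 55.
Coefficient = C(11,9) · (-3)^9 · 5^2 = 55 · (-19683) · 25 = -27064125.

-27064125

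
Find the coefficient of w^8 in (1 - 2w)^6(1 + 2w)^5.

1280

Coefficient of w^8 = Σ_{j} C(6,j)·(-2)^j·C(5,8-j)·2^(8-j) for j from 3 to 6.
= (-5120) + 19200 + (-15360) + 2560 = 1280.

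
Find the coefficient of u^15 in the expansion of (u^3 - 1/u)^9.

-84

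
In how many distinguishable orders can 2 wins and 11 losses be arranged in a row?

78

Choose positions for the wins: C(13,2) = 78.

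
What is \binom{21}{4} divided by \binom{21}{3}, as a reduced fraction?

9/2

C(n,k+1)/C(n,k) = (n−k)/(k+1) = (21−3)/(3+1) = 18/4 = 9/2.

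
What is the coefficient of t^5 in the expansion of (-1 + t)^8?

-56

The general term is C(8,j)·(-1)^j·(t)^(8-j); the t^5 term has j = 3.
C(8,3) = 56.
Coefficient = C(8,3) · (-1)^3 = 56 · (-1) = -56.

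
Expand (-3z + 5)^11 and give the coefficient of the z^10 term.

3247695

The general term is C(11,j)·(-3z)^j·(5)^(11-j); the z^10 term has j = 10.
C(11,10) = 11.
Coefficient = C(11,10) · (-3)^10 · 5^1 = 11 · 59049 · 5 = 3247695.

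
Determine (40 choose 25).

40225345056

C(40,25) = C(40,15) by symmetry.
C(40,15) = (40·39·38·37·36·35·34·33·32·31·30·29·28·27·26) / 15! = 52601652673686724608000 / 1307674368000 = 40225345056.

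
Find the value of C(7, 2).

C(7,2) = (7·6) / 2! = 42 / 2 = 21.

21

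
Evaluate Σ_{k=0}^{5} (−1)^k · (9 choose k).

The partial alternating sum Σ_{k=0}^{5} (−1)^k C(9,k) = (−1)^5 C(8,5) = -56.

-56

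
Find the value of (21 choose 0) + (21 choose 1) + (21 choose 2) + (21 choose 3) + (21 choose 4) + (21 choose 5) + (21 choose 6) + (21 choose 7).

1 + 21 + 210 + 1330 + 5985 + 20349 + 54264 + 116280 = 198440.

198440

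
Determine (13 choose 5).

1287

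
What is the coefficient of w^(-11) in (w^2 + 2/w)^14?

114688

General term: C(14,j)·(w^2)^j·(2/w)^(14-j), with w-exponent 2j − 1(14−j) = 3j − 14.
Set 3j − 14 = -11: j = 1.
C(14,1) = 14; 1^1 = 1; 2^13 = 8192.
Coefficient = 14 · 1 · 8192 = 114688.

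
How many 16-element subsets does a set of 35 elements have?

4059928950

C(35,16) = (35·34·33·32·31·30·29·28·27·26·25·24·23·22·21·20) / 16! = 84945040381058457600000 / 20922789888000 = 4059928950.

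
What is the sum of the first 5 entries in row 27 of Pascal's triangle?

20854

1 + 27 + 351 + 2925 + 17550 = 20854.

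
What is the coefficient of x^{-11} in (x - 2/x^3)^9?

General term: C(9,j)·(x)^j·(-2/x^3)^(9-j), with x-exponent 1j − 3(9−j) = 4j − 27.
Set 4j − 27 = -11: j = 4.
C(9,4) = 126; 1^4 = 1; (-2)^5 = -32.
Coefficient = 126 · 1 · (-32) = -4032.

-4032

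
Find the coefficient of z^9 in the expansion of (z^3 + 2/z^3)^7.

84

General term: C(7,j)·(z^3)^j·(2/z^3)^(7-j), with z-exponent 3j − 3(7−j) = 6j − 21.
Set 6j − 21 = 9: j = 5.
C(7,5) = 21; 1^5 = 1; 2^2 = 4.
Coefficient = 21 · 1 · 4 = 84.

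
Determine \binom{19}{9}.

C(19,9) = (19·18·17·16·15·14·13·12·11) / 9! = 33522128640 / 362880 = 92378.

92378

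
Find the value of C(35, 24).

C(35,24) = C(35,11) by symmetry.
C(35,11) = (35·34·33·32·31·30·29·28·27·26·25) / 11! = 16654322805120000 / 39916800 = 417225900.

417225900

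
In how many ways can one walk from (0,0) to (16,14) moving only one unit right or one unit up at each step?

Each path is a sequence of 30 steps with 16 rights: C(30,16) = 145422675.

145422675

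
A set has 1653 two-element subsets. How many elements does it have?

58

n(n−1)/2 = 1653 ⇒ n(n−1) = 3306. Since 58·57 = 3306, n = 58.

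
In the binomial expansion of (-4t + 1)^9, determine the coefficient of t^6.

The general term is C(9,j)·(-4t)^j·(1)^(9-j); the t^6 term has j = 6.
C(9,6) = 84.
Coefficient = C(9,6) · (-4)^6 = 84 · 4096 = 344064.

344064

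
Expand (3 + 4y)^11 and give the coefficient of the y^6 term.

459841536

The general term is C(11,j)·(3)^j·(4y)^(11-j); the y^6 term has j = 5.
C(11,5) = 462.
Coefficient = C(11,5) · 3^5 · 4^6 = 462 · 243 · 4096 = 459841536.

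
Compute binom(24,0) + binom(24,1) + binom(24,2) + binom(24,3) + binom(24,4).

12951

1 + 24 + 276 + 2024 + 10626 = 12951.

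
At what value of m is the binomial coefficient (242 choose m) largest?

C(242,m) is maximized at m = 242/2 = 121.

121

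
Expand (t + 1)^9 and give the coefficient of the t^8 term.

9

The general term is C(9,j)·(t)^j·(1)^(9-j); the t^8 term has j = 8.
C(9,8) = 9.
Coefficient = C(9,8) = 9.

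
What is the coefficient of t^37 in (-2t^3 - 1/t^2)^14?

General term: C(14,j)·(-2t^3)^j·(-1/t^2)^(14-j), with t-exponent 3j − 2(14−j) = 5j − 28.
Set 5j − 28 = 37: j = 13.
C(14,13) = 14; (-2)^13 = -8192; (-1)^1 = -1.
Coefficient = 14 · (-8192) · (-1) = 114688.

114688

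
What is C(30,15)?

155117520

C(30,15) = (30·29·28·27·26·25·24·23·22·21·20·19·18·17·16) / 15! = 202843204931727360000 / 1307674368000 = 155117520.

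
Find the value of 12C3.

C(12,3) = (12·11·10) / 3! = 1320 / 6 = 220.

220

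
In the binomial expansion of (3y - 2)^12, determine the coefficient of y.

The general term is C(12,j)·(3y)^j·(-2)^(12-j); the y^1 term has j = 1.
C(12,1) = 12.
Coefficient = C(12,1) · 3^1 · (-2)^11 = 12 · 3 · (-2048) = -73728.

-73728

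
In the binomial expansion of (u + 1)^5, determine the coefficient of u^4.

The general term is C(5,j)·(u)^j·(1)^(5-j); the u^4 term has j = 4.
C(5,4) = 5.
Coefficient = C(5,4) = 5.

5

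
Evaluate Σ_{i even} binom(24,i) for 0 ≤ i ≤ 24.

8388608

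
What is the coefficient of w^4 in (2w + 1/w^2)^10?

11520

General term: C(10,j)·(2w)^j·(1/w^2)^(10-j), with w-exponent 1j − 2(10−j) = 3j − 20.
Set 3j − 20 = 4: j = 8.
C(10,8) = 45; 2^8 = 256; 1^2 = 1.
Coefficient = 45 · 256 · 1 = 11520.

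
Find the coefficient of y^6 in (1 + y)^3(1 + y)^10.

1716

Coefficient of y^6 = Σ_{j} C(3,j)·C(10,6-j) for j from 0 to 3.
= 210 + 756 + 630 + 120 = 1716.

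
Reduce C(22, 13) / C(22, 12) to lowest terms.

C(n,k+1)/C(n,k) = (n−k)/(k+1) = (22−12)/(12+1) = 10/13.

10/13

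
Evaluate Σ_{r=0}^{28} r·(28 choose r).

Since r·C(28,r) = 28·C(27,r−1), the sum is 28·2^27 = 28·134217728 = 3758096384.

3758096384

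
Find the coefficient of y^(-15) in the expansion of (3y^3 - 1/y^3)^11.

General term: C(11,j)·(3y^3)^j·(-1/y^3)^(11-j), with y-exponent 3j − 3(11−j) = 6j − 33.
Set 6j − 33 = -15: j = 3.
C(11,3) = 165; 3^3 = 27; (-1)^8 = 1.
Coefficient = 165 · 27 · 1 = 4455.

4455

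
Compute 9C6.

84

C(9,6) = C(9,3) by symmetry.
C(9,3) = (9·8·7) / 3! = 504 / 6 = 84.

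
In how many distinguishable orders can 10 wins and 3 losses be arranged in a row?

286

Choose positions for the wins: C(13,10) = 286.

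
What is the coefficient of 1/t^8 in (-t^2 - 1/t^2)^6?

6

General term: C(6,j)·(-t^2)^j·(-1/t^2)^(6-j), with t-exponent 2j − 2(6−j) = 4j − 12.
Set 4j − 12 = -8: j = 1.
C(6,1) = 6; (-1)^1 = -1; (-1)^5 = -1.
Coefficient = 6 · (-1) · (-1) = 6.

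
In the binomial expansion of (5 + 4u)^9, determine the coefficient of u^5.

80640000

The general term is C(9,j)·(5)^j·(4u)^(9-j); the u^5 term has j = 4.
C(9,4) = 126.
Coefficient = C(9,4) · 5^4 · 4^5 = 126 · 625 · 1024 = 80640000.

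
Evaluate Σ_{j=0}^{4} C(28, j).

24158

1 + 28 + 378 + 3276 + 20475 = 24158.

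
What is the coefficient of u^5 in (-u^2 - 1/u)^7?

-35

General term: C(7,j)·(-u^2)^j·(-1/u)^(7-j), with u-exponent 2j − 1(7−j) = 3j − 7.
Set 3j − 7 = 5: j = 4.
C(7,4) = 35; (-1)^4 = 1; (-1)^3 = -1.
Coefficient = 35 · 1 · (-1) = -35.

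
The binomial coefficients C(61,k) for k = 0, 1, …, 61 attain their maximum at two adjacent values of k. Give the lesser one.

30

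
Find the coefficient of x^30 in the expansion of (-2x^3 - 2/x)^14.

General term: C(14,j)·(-2x^3)^j·(-2/x)^(14-j), with x-exponent 3j − 1(14−j) = 4j − 14.
Set 4j − 14 = 30: j = 11.
C(14,11) = 364; (-2)^11 = -2048; (-2)^3 = -8.
Coefficient = 364 · (-2048) · (-8) = 5963776.

5963776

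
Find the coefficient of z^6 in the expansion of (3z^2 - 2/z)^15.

General term: C(15,j)·(3z^2)^j·(-2/z)^(15-j), with z-exponent 2j − 1(15−j) = 3j − 15.
Set 3j − 15 = 6: j = 7.
C(15,7) = 6435; 3^7 = 2187; (-2)^8 = 256.
Coefficient = 6435 · 2187 · 256 = 3602776320.

3602776320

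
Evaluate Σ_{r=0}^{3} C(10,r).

1 + 10 + 45 + 120 = 176.

176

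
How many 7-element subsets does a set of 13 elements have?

1716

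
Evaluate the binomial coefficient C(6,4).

C(6,4) = C(6,2) by symmetry.
C(6,2) = (6·5) / 2! = 30 / 2 = 15.

15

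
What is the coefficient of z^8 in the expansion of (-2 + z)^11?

The general term is C(11,j)·(-2)^j·(z)^(11-j); the z^8 term has j = 3.
C(11,3) = 165.
Coefficient = C(11,3) · (-2)^3 = 165 · (-8) = -1320.

-1320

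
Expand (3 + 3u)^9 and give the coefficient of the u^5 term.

2480058

The general term is C(9,j)·(3)^j·(3u)^(9-j); the u^5 term has j = 4.
C(9,4) = 126.
Coefficient = C(9,4) · 3^4 · 3^5 = 126 · 81 · 243 = 2480058.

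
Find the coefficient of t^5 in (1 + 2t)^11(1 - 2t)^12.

Coefficient of t^5 = Σ_{j} C(11,j)·2^j·C(12,5-j)·(-2)^(5-j) for j from 0 to 5.
= (-25344) + 174240 + (-387200) + 348480 + (-126720) + 14784 = -1760.

-1760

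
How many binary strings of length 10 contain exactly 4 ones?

Choose the 4 positions: C(10,4) = 210.

210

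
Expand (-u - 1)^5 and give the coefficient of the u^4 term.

The general term is C(5,j)·(-u)^j·(-1)^(5-j); the u^4 term has j = 4.
C(5,4) = 5.
Coefficient = C(5,4) · (-1)^1 = 5 · (-1) = -5.

-5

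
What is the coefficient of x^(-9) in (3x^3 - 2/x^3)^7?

-6048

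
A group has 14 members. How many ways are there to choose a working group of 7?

3432

This is C(14,7) = 3432.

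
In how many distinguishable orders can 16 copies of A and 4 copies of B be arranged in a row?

Choose positions for the A's: C(20,16) = 4845.

4845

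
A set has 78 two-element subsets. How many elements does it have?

n(n−1)/2 = 78 ⇒ n(n−1) = 156. Since 13·12 = 156, n = 13.

13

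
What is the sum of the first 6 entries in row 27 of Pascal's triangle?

1 + 27 + 351 + 2925 + 17550 + 80730 = 101584.

101584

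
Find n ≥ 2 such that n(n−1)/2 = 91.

14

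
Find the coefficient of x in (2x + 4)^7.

57344

The general term is C(7,j)·(2x)^j·(4)^(7-j); the x^1 term has j = 1.
C(7,1) = 7.
Coefficient = C(7,1) · 2^1 · 4^6 = 7 · 2 · 4096 = 57344.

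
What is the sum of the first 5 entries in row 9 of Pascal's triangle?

256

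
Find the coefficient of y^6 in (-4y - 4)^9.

The general term is C(9,j)·(-4y)^j·(-4)^(9-j); the y^6 term has j = 6.
C(9,6) = 84.
Coefficient = C(9,6) · (-4)^6 · (-4)^3 = 84 · 4096 · (-64) = -22020096.

-22020096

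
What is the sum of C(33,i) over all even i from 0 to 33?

Half of (1+1)^33 + (1−1)^33 gives the even-index sum: 2^32 = 4294967296.

4294967296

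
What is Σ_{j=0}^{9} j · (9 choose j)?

2304

Since j·C(9,j) = 9·C(8,j−1), the sum is 9·2^8 = 9·256 = 2304.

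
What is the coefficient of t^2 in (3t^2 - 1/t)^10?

17010

General term: C(10,j)·(3t^2)^j·(-1/t)^(10-j), with t-exponent 2j − 1(10−j) = 3j − 10.
Set 3j − 10 = 2: j = 4.
C(10,4) = 210; 3^4 = 81; (-1)^6 = 1.
Coefficient = 210 · 81 · 1 = 17010.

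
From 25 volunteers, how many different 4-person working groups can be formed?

12650

This is C(25,4) = 12650.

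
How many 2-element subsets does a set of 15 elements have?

105

C(15,2) = (15·14) / 2! = 210 / 2 = 105.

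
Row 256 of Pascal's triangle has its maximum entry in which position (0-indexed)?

128

C(256,j) is maximized at j = 256/2 = 128.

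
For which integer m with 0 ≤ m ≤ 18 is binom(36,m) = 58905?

4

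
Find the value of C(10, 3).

C(10,3) = (10·9·8) / 3! = 720 / 6 = 120.

120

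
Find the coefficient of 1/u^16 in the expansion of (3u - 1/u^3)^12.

-192456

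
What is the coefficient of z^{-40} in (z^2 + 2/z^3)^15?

245760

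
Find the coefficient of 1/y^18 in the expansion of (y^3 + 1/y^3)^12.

General term: C(12,j)·(y^3)^j·(1/y^3)^(12-j), with y-exponent 3j − 3(12−j) = 6j − 36.
Set 6j − 36 = -18: j = 3.
C(12,3) = 220; 1^3 = 1; 1^9 = 1.
Coefficient = 220 · 1 · 1 = 220.

220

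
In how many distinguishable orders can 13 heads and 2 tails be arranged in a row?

Choose positions for the heads: C(15,13) = 105.

105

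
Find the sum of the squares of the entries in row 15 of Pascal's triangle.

Σ C(15,k)² is the coefficient of x^15 in (1+x)^15(1+x)^15 = (1+x)^30, i.e. C(30,15) = 155117520.

155117520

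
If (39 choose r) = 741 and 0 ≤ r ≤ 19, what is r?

2

C(39,r) increases on 0 ≤ r ≤ 19. C(39,1) = 39 and C(39,2) = 741, so r = 2.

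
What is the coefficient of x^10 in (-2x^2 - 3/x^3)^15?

General term: C(15,j)·(-2x^2)^j·(-3/x^3)^(15-j), with x-exponent 2j − 3(15−j) = 5j − 45.
Set 5j − 45 = 10: j = 11.
C(15,11) = 1365; (-2)^11 = -2048; (-3)^4 = 81.
Coefficient = 1365 · (-2048) · 81 = -226437120.

-226437120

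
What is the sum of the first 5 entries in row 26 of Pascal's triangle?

1 + 26 + 325 + 2600 + 14950 = 17902.

17902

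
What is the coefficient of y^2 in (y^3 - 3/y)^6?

General term: C(6,j)·(y^3)^j·(-3/y)^(6-j), with y-exponent 3j − 1(6−j) = 4j − 6.
Set 4j − 6 = 2: j = 2.
C(6,2) = 15; 1^2 = 1; (-3)^4 = 81.
Coefficient = 15 · 1 · 81 = 1215.

1215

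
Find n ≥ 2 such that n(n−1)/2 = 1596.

57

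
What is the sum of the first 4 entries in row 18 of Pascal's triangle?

1 + 18 + 153 + 816 = 988.

988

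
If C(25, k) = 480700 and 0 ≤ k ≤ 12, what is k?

7

C(25,k) increases on 0 ≤ k ≤ 12. C(25,6) = 177100 and C(25,7) = 480700, so k = 7.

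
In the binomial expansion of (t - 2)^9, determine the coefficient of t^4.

The general term is C(9,j)·(t)^j·(-2)^(9-j); the t^4 term has j = 4.
C(9,4) = 126.
Coefficient = C(9,4) · (-2)^5 = 126 · (-32) = -4032.

-4032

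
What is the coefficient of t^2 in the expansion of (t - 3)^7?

The general term is C(7,j)·(t)^j·(-3)^(7-j); the t^2 term has j = 2.
C(7,2) = 21.
Coefficient = C(7,2) · (-3)^5 = 21 · (-243) = -5103.

-5103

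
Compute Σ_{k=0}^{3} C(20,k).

1 + 20 + 190 + 1140 = 1351.

1351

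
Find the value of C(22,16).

C(22,16) = C(22,6) by symmetry.
C(22,6) = (22·21·20·19·18·17) / 6! = 53721360 / 720 = 74613.

74613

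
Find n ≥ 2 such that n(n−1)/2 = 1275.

51

n(n−1)/2 = 1275 ⇒ n(n−1) = 2550. Since 51·50 = 2550, n = 51.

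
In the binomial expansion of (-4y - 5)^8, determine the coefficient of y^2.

7000000

The general term is C(8,j)·(-4y)^j·(-5)^(8-j); the y^2 term has j = 2.
C(8,2) = 28.
Coefficient = C(8,2) · (-4)^2 · (-5)^6 = 28 · 16 · 15625 = 7000000.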